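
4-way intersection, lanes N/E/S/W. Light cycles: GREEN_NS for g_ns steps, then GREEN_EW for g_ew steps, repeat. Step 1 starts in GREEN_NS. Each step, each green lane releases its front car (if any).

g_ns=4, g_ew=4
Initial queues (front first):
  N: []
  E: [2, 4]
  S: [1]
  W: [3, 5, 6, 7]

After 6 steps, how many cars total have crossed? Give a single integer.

Step 1 [NS]: N:empty,E:wait,S:car1-GO,W:wait | queues: N=0 E=2 S=0 W=4
Step 2 [NS]: N:empty,E:wait,S:empty,W:wait | queues: N=0 E=2 S=0 W=4
Step 3 [NS]: N:empty,E:wait,S:empty,W:wait | queues: N=0 E=2 S=0 W=4
Step 4 [NS]: N:empty,E:wait,S:empty,W:wait | queues: N=0 E=2 S=0 W=4
Step 5 [EW]: N:wait,E:car2-GO,S:wait,W:car3-GO | queues: N=0 E=1 S=0 W=3
Step 6 [EW]: N:wait,E:car4-GO,S:wait,W:car5-GO | queues: N=0 E=0 S=0 W=2
Cars crossed by step 6: 5

Answer: 5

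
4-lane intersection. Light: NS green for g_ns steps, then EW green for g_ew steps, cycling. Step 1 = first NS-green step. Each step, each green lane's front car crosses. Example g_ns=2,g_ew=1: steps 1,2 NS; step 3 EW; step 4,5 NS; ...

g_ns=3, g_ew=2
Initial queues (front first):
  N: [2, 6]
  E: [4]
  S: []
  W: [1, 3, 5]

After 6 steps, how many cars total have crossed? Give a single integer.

Answer: 5

Derivation:
Step 1 [NS]: N:car2-GO,E:wait,S:empty,W:wait | queues: N=1 E=1 S=0 W=3
Step 2 [NS]: N:car6-GO,E:wait,S:empty,W:wait | queues: N=0 E=1 S=0 W=3
Step 3 [NS]: N:empty,E:wait,S:empty,W:wait | queues: N=0 E=1 S=0 W=3
Step 4 [EW]: N:wait,E:car4-GO,S:wait,W:car1-GO | queues: N=0 E=0 S=0 W=2
Step 5 [EW]: N:wait,E:empty,S:wait,W:car3-GO | queues: N=0 E=0 S=0 W=1
Step 6 [NS]: N:empty,E:wait,S:empty,W:wait | queues: N=0 E=0 S=0 W=1
Cars crossed by step 6: 5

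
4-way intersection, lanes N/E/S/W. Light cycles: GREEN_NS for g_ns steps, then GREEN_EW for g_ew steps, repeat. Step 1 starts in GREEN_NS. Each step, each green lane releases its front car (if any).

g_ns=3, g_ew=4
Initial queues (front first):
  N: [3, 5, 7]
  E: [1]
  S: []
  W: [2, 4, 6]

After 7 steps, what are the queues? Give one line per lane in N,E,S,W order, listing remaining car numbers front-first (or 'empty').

Step 1 [NS]: N:car3-GO,E:wait,S:empty,W:wait | queues: N=2 E=1 S=0 W=3
Step 2 [NS]: N:car5-GO,E:wait,S:empty,W:wait | queues: N=1 E=1 S=0 W=3
Step 3 [NS]: N:car7-GO,E:wait,S:empty,W:wait | queues: N=0 E=1 S=0 W=3
Step 4 [EW]: N:wait,E:car1-GO,S:wait,W:car2-GO | queues: N=0 E=0 S=0 W=2
Step 5 [EW]: N:wait,E:empty,S:wait,W:car4-GO | queues: N=0 E=0 S=0 W=1
Step 6 [EW]: N:wait,E:empty,S:wait,W:car6-GO | queues: N=0 E=0 S=0 W=0

N: empty
E: empty
S: empty
W: empty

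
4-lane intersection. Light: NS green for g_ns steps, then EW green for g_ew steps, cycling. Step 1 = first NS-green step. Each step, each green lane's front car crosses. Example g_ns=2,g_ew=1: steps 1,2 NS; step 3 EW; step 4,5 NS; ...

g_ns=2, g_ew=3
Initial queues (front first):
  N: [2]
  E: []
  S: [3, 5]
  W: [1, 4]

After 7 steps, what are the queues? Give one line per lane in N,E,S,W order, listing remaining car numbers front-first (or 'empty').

Step 1 [NS]: N:car2-GO,E:wait,S:car3-GO,W:wait | queues: N=0 E=0 S=1 W=2
Step 2 [NS]: N:empty,E:wait,S:car5-GO,W:wait | queues: N=0 E=0 S=0 W=2
Step 3 [EW]: N:wait,E:empty,S:wait,W:car1-GO | queues: N=0 E=0 S=0 W=1
Step 4 [EW]: N:wait,E:empty,S:wait,W:car4-GO | queues: N=0 E=0 S=0 W=0

N: empty
E: empty
S: empty
W: empty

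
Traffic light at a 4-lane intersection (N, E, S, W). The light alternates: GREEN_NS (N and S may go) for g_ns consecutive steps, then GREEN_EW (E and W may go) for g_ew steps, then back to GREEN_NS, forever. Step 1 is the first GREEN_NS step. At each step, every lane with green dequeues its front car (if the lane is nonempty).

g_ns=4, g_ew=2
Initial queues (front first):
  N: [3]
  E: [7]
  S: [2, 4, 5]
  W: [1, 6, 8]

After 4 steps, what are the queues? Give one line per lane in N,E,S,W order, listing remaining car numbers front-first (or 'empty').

Step 1 [NS]: N:car3-GO,E:wait,S:car2-GO,W:wait | queues: N=0 E=1 S=2 W=3
Step 2 [NS]: N:empty,E:wait,S:car4-GO,W:wait | queues: N=0 E=1 S=1 W=3
Step 3 [NS]: N:empty,E:wait,S:car5-GO,W:wait | queues: N=0 E=1 S=0 W=3
Step 4 [NS]: N:empty,E:wait,S:empty,W:wait | queues: N=0 E=1 S=0 W=3

N: empty
E: 7
S: empty
W: 1 6 8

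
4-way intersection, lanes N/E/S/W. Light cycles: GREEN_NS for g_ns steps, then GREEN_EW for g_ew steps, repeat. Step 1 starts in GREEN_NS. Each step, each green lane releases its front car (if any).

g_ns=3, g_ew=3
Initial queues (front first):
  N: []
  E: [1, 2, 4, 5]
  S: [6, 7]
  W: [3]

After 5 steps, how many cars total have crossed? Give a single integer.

Step 1 [NS]: N:empty,E:wait,S:car6-GO,W:wait | queues: N=0 E=4 S=1 W=1
Step 2 [NS]: N:empty,E:wait,S:car7-GO,W:wait | queues: N=0 E=4 S=0 W=1
Step 3 [NS]: N:empty,E:wait,S:empty,W:wait | queues: N=0 E=4 S=0 W=1
Step 4 [EW]: N:wait,E:car1-GO,S:wait,W:car3-GO | queues: N=0 E=3 S=0 W=0
Step 5 [EW]: N:wait,E:car2-GO,S:wait,W:empty | queues: N=0 E=2 S=0 W=0
Cars crossed by step 5: 5

Answer: 5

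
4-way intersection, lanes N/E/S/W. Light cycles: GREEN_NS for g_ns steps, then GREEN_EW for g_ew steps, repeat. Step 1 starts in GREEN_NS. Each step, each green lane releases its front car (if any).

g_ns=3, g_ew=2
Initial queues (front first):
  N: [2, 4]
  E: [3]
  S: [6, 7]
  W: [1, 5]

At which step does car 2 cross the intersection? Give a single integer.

Step 1 [NS]: N:car2-GO,E:wait,S:car6-GO,W:wait | queues: N=1 E=1 S=1 W=2
Step 2 [NS]: N:car4-GO,E:wait,S:car7-GO,W:wait | queues: N=0 E=1 S=0 W=2
Step 3 [NS]: N:empty,E:wait,S:empty,W:wait | queues: N=0 E=1 S=0 W=2
Step 4 [EW]: N:wait,E:car3-GO,S:wait,W:car1-GO | queues: N=0 E=0 S=0 W=1
Step 5 [EW]: N:wait,E:empty,S:wait,W:car5-GO | queues: N=0 E=0 S=0 W=0
Car 2 crosses at step 1

1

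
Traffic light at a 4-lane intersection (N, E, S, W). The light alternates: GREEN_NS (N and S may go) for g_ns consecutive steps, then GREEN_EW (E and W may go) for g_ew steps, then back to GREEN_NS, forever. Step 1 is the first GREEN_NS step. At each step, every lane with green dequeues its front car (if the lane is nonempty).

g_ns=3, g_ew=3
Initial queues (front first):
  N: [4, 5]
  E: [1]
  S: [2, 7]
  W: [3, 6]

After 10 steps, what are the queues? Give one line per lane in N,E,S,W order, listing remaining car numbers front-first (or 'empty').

Step 1 [NS]: N:car4-GO,E:wait,S:car2-GO,W:wait | queues: N=1 E=1 S=1 W=2
Step 2 [NS]: N:car5-GO,E:wait,S:car7-GO,W:wait | queues: N=0 E=1 S=0 W=2
Step 3 [NS]: N:empty,E:wait,S:empty,W:wait | queues: N=0 E=1 S=0 W=2
Step 4 [EW]: N:wait,E:car1-GO,S:wait,W:car3-GO | queues: N=0 E=0 S=0 W=1
Step 5 [EW]: N:wait,E:empty,S:wait,W:car6-GO | queues: N=0 E=0 S=0 W=0

N: empty
E: empty
S: empty
W: empty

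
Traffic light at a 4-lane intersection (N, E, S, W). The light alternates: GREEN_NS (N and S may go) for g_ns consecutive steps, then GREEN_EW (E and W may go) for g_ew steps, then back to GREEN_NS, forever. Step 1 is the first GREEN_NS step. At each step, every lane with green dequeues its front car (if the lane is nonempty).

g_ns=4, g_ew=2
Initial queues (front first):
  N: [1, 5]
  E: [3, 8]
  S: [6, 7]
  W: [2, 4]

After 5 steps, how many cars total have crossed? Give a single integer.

Answer: 6

Derivation:
Step 1 [NS]: N:car1-GO,E:wait,S:car6-GO,W:wait | queues: N=1 E=2 S=1 W=2
Step 2 [NS]: N:car5-GO,E:wait,S:car7-GO,W:wait | queues: N=0 E=2 S=0 W=2
Step 3 [NS]: N:empty,E:wait,S:empty,W:wait | queues: N=0 E=2 S=0 W=2
Step 4 [NS]: N:empty,E:wait,S:empty,W:wait | queues: N=0 E=2 S=0 W=2
Step 5 [EW]: N:wait,E:car3-GO,S:wait,W:car2-GO | queues: N=0 E=1 S=0 W=1
Cars crossed by step 5: 6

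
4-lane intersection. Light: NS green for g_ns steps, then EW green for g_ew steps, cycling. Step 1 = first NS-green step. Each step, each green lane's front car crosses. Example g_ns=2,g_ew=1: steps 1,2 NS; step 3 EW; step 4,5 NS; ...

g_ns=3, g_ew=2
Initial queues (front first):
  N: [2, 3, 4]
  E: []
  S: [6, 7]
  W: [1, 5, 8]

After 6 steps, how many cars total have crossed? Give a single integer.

Answer: 7

Derivation:
Step 1 [NS]: N:car2-GO,E:wait,S:car6-GO,W:wait | queues: N=2 E=0 S=1 W=3
Step 2 [NS]: N:car3-GO,E:wait,S:car7-GO,W:wait | queues: N=1 E=0 S=0 W=3
Step 3 [NS]: N:car4-GO,E:wait,S:empty,W:wait | queues: N=0 E=0 S=0 W=3
Step 4 [EW]: N:wait,E:empty,S:wait,W:car1-GO | queues: N=0 E=0 S=0 W=2
Step 5 [EW]: N:wait,E:empty,S:wait,W:car5-GO | queues: N=0 E=0 S=0 W=1
Step 6 [NS]: N:empty,E:wait,S:empty,W:wait | queues: N=0 E=0 S=0 W=1
Cars crossed by step 6: 7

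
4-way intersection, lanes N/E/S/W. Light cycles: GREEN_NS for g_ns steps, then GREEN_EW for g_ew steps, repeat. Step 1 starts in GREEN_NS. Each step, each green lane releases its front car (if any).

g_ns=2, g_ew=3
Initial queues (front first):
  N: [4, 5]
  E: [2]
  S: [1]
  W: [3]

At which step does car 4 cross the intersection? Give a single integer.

Step 1 [NS]: N:car4-GO,E:wait,S:car1-GO,W:wait | queues: N=1 E=1 S=0 W=1
Step 2 [NS]: N:car5-GO,E:wait,S:empty,W:wait | queues: N=0 E=1 S=0 W=1
Step 3 [EW]: N:wait,E:car2-GO,S:wait,W:car3-GO | queues: N=0 E=0 S=0 W=0
Car 4 crosses at step 1

1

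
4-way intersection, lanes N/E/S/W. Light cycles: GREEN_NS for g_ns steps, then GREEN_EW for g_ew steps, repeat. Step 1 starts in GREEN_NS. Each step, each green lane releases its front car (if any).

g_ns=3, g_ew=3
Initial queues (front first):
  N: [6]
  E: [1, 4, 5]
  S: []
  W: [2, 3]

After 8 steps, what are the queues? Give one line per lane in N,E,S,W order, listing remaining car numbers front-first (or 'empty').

Step 1 [NS]: N:car6-GO,E:wait,S:empty,W:wait | queues: N=0 E=3 S=0 W=2
Step 2 [NS]: N:empty,E:wait,S:empty,W:wait | queues: N=0 E=3 S=0 W=2
Step 3 [NS]: N:empty,E:wait,S:empty,W:wait | queues: N=0 E=3 S=0 W=2
Step 4 [EW]: N:wait,E:car1-GO,S:wait,W:car2-GO | queues: N=0 E=2 S=0 W=1
Step 5 [EW]: N:wait,E:car4-GO,S:wait,W:car3-GO | queues: N=0 E=1 S=0 W=0
Step 6 [EW]: N:wait,E:car5-GO,S:wait,W:empty | queues: N=0 E=0 S=0 W=0

N: empty
E: empty
S: empty
W: empty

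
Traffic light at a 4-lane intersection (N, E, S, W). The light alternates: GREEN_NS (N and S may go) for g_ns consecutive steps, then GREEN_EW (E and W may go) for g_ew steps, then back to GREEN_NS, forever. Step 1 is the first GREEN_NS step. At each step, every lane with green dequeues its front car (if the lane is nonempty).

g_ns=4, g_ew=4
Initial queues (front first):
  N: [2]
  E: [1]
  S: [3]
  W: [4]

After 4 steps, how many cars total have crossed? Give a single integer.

Answer: 2

Derivation:
Step 1 [NS]: N:car2-GO,E:wait,S:car3-GO,W:wait | queues: N=0 E=1 S=0 W=1
Step 2 [NS]: N:empty,E:wait,S:empty,W:wait | queues: N=0 E=1 S=0 W=1
Step 3 [NS]: N:empty,E:wait,S:empty,W:wait | queues: N=0 E=1 S=0 W=1
Step 4 [NS]: N:empty,E:wait,S:empty,W:wait | queues: N=0 E=1 S=0 W=1
Cars crossed by step 4: 2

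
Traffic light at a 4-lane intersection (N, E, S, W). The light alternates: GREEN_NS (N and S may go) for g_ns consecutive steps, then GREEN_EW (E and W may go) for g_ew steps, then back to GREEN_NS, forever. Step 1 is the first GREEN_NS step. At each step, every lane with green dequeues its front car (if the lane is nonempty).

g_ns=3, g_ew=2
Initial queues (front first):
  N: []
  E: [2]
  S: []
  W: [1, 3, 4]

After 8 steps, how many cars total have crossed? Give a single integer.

Step 1 [NS]: N:empty,E:wait,S:empty,W:wait | queues: N=0 E=1 S=0 W=3
Step 2 [NS]: N:empty,E:wait,S:empty,W:wait | queues: N=0 E=1 S=0 W=3
Step 3 [NS]: N:empty,E:wait,S:empty,W:wait | queues: N=0 E=1 S=0 W=3
Step 4 [EW]: N:wait,E:car2-GO,S:wait,W:car1-GO | queues: N=0 E=0 S=0 W=2
Step 5 [EW]: N:wait,E:empty,S:wait,W:car3-GO | queues: N=0 E=0 S=0 W=1
Step 6 [NS]: N:empty,E:wait,S:empty,W:wait | queues: N=0 E=0 S=0 W=1
Step 7 [NS]: N:empty,E:wait,S:empty,W:wait | queues: N=0 E=0 S=0 W=1
Step 8 [NS]: N:empty,E:wait,S:empty,W:wait | queues: N=0 E=0 S=0 W=1
Cars crossed by step 8: 3

Answer: 3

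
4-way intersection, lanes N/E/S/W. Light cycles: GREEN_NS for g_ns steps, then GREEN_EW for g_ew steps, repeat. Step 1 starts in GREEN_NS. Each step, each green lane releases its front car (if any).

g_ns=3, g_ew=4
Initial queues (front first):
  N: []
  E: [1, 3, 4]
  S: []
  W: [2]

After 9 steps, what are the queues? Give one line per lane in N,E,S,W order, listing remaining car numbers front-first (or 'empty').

Step 1 [NS]: N:empty,E:wait,S:empty,W:wait | queues: N=0 E=3 S=0 W=1
Step 2 [NS]: N:empty,E:wait,S:empty,W:wait | queues: N=0 E=3 S=0 W=1
Step 3 [NS]: N:empty,E:wait,S:empty,W:wait | queues: N=0 E=3 S=0 W=1
Step 4 [EW]: N:wait,E:car1-GO,S:wait,W:car2-GO | queues: N=0 E=2 S=0 W=0
Step 5 [EW]: N:wait,E:car3-GO,S:wait,W:empty | queues: N=0 E=1 S=0 W=0
Step 6 [EW]: N:wait,E:car4-GO,S:wait,W:empty | queues: N=0 E=0 S=0 W=0

N: empty
E: empty
S: empty
W: empty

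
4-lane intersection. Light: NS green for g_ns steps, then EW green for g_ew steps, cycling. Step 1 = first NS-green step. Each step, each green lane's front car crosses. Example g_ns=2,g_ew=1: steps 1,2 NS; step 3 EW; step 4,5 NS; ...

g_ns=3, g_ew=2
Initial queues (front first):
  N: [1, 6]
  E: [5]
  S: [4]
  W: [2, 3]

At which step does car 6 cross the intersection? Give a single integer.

Step 1 [NS]: N:car1-GO,E:wait,S:car4-GO,W:wait | queues: N=1 E=1 S=0 W=2
Step 2 [NS]: N:car6-GO,E:wait,S:empty,W:wait | queues: N=0 E=1 S=0 W=2
Step 3 [NS]: N:empty,E:wait,S:empty,W:wait | queues: N=0 E=1 S=0 W=2
Step 4 [EW]: N:wait,E:car5-GO,S:wait,W:car2-GO | queues: N=0 E=0 S=0 W=1
Step 5 [EW]: N:wait,E:empty,S:wait,W:car3-GO | queues: N=0 E=0 S=0 W=0
Car 6 crosses at step 2

2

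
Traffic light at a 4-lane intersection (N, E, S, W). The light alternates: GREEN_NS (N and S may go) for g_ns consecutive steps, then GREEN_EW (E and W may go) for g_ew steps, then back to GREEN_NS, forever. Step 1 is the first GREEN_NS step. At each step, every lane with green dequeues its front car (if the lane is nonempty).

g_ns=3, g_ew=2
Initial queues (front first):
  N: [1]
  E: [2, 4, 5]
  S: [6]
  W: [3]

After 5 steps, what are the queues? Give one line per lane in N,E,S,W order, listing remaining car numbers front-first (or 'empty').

Step 1 [NS]: N:car1-GO,E:wait,S:car6-GO,W:wait | queues: N=0 E=3 S=0 W=1
Step 2 [NS]: N:empty,E:wait,S:empty,W:wait | queues: N=0 E=3 S=0 W=1
Step 3 [NS]: N:empty,E:wait,S:empty,W:wait | queues: N=0 E=3 S=0 W=1
Step 4 [EW]: N:wait,E:car2-GO,S:wait,W:car3-GO | queues: N=0 E=2 S=0 W=0
Step 5 [EW]: N:wait,E:car4-GO,S:wait,W:empty | queues: N=0 E=1 S=0 W=0

N: empty
E: 5
S: empty
W: empty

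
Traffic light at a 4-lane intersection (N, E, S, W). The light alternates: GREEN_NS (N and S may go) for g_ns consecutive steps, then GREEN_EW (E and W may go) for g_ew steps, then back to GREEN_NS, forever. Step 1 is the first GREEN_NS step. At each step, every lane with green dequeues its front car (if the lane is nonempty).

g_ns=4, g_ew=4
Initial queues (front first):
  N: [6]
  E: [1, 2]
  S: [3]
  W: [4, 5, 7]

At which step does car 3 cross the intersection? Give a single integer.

Step 1 [NS]: N:car6-GO,E:wait,S:car3-GO,W:wait | queues: N=0 E=2 S=0 W=3
Step 2 [NS]: N:empty,E:wait,S:empty,W:wait | queues: N=0 E=2 S=0 W=3
Step 3 [NS]: N:empty,E:wait,S:empty,W:wait | queues: N=0 E=2 S=0 W=3
Step 4 [NS]: N:empty,E:wait,S:empty,W:wait | queues: N=0 E=2 S=0 W=3
Step 5 [EW]: N:wait,E:car1-GO,S:wait,W:car4-GO | queues: N=0 E=1 S=0 W=2
Step 6 [EW]: N:wait,E:car2-GO,S:wait,W:car5-GO | queues: N=0 E=0 S=0 W=1
Step 7 [EW]: N:wait,E:empty,S:wait,W:car7-GO | queues: N=0 E=0 S=0 W=0
Car 3 crosses at step 1

1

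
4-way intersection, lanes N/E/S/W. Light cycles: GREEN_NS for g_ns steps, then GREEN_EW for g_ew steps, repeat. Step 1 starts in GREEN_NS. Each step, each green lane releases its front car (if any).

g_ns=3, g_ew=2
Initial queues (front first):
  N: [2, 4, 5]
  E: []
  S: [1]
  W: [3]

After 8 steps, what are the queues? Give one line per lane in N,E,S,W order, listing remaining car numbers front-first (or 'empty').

Step 1 [NS]: N:car2-GO,E:wait,S:car1-GO,W:wait | queues: N=2 E=0 S=0 W=1
Step 2 [NS]: N:car4-GO,E:wait,S:empty,W:wait | queues: N=1 E=0 S=0 W=1
Step 3 [NS]: N:car5-GO,E:wait,S:empty,W:wait | queues: N=0 E=0 S=0 W=1
Step 4 [EW]: N:wait,E:empty,S:wait,W:car3-GO | queues: N=0 E=0 S=0 W=0

N: empty
E: empty
S: empty
W: empty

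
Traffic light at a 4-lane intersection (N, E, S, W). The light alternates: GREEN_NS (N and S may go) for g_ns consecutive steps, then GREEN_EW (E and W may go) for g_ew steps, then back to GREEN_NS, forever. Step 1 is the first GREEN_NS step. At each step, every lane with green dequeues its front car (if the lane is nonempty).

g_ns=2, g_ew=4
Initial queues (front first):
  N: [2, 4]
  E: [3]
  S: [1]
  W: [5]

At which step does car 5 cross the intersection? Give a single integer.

Step 1 [NS]: N:car2-GO,E:wait,S:car1-GO,W:wait | queues: N=1 E=1 S=0 W=1
Step 2 [NS]: N:car4-GO,E:wait,S:empty,W:wait | queues: N=0 E=1 S=0 W=1
Step 3 [EW]: N:wait,E:car3-GO,S:wait,W:car5-GO | queues: N=0 E=0 S=0 W=0
Car 5 crosses at step 3

3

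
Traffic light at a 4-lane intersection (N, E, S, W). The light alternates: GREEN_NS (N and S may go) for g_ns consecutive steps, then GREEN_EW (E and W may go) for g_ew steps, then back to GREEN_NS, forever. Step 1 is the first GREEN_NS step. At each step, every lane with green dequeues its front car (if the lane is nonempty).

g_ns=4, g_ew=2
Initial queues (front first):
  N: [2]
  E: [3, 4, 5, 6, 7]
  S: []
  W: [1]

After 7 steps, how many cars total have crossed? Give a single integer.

Answer: 4

Derivation:
Step 1 [NS]: N:car2-GO,E:wait,S:empty,W:wait | queues: N=0 E=5 S=0 W=1
Step 2 [NS]: N:empty,E:wait,S:empty,W:wait | queues: N=0 E=5 S=0 W=1
Step 3 [NS]: N:empty,E:wait,S:empty,W:wait | queues: N=0 E=5 S=0 W=1
Step 4 [NS]: N:empty,E:wait,S:empty,W:wait | queues: N=0 E=5 S=0 W=1
Step 5 [EW]: N:wait,E:car3-GO,S:wait,W:car1-GO | queues: N=0 E=4 S=0 W=0
Step 6 [EW]: N:wait,E:car4-GO,S:wait,W:empty | queues: N=0 E=3 S=0 W=0
Step 7 [NS]: N:empty,E:wait,S:empty,W:wait | queues: N=0 E=3 S=0 W=0
Cars crossed by step 7: 4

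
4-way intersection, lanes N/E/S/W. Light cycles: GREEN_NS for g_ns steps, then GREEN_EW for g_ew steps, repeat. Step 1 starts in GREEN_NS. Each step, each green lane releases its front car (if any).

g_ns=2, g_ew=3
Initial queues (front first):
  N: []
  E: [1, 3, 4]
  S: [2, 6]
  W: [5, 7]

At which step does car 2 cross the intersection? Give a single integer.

Step 1 [NS]: N:empty,E:wait,S:car2-GO,W:wait | queues: N=0 E=3 S=1 W=2
Step 2 [NS]: N:empty,E:wait,S:car6-GO,W:wait | queues: N=0 E=3 S=0 W=2
Step 3 [EW]: N:wait,E:car1-GO,S:wait,W:car5-GO | queues: N=0 E=2 S=0 W=1
Step 4 [EW]: N:wait,E:car3-GO,S:wait,W:car7-GO | queues: N=0 E=1 S=0 W=0
Step 5 [EW]: N:wait,E:car4-GO,S:wait,W:empty | queues: N=0 E=0 S=0 W=0
Car 2 crosses at step 1

1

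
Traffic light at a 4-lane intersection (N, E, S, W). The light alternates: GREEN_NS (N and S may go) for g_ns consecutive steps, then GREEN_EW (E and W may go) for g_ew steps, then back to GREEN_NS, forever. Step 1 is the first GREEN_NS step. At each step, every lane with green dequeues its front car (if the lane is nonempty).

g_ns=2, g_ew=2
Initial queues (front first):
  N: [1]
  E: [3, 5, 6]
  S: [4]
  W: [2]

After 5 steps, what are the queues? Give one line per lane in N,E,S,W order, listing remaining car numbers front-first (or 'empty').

Step 1 [NS]: N:car1-GO,E:wait,S:car4-GO,W:wait | queues: N=0 E=3 S=0 W=1
Step 2 [NS]: N:empty,E:wait,S:empty,W:wait | queues: N=0 E=3 S=0 W=1
Step 3 [EW]: N:wait,E:car3-GO,S:wait,W:car2-GO | queues: N=0 E=2 S=0 W=0
Step 4 [EW]: N:wait,E:car5-GO,S:wait,W:empty | queues: N=0 E=1 S=0 W=0
Step 5 [NS]: N:empty,E:wait,S:empty,W:wait | queues: N=0 E=1 S=0 W=0

N: empty
E: 6
S: empty
W: empty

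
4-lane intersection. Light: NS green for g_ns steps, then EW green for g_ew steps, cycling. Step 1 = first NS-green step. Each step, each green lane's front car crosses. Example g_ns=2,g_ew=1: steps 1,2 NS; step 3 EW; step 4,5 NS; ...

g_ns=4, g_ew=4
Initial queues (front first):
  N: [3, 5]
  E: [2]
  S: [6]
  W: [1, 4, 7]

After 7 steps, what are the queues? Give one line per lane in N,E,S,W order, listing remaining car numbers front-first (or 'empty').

Step 1 [NS]: N:car3-GO,E:wait,S:car6-GO,W:wait | queues: N=1 E=1 S=0 W=3
Step 2 [NS]: N:car5-GO,E:wait,S:empty,W:wait | queues: N=0 E=1 S=0 W=3
Step 3 [NS]: N:empty,E:wait,S:empty,W:wait | queues: N=0 E=1 S=0 W=3
Step 4 [NS]: N:empty,E:wait,S:empty,W:wait | queues: N=0 E=1 S=0 W=3
Step 5 [EW]: N:wait,E:car2-GO,S:wait,W:car1-GO | queues: N=0 E=0 S=0 W=2
Step 6 [EW]: N:wait,E:empty,S:wait,W:car4-GO | queues: N=0 E=0 S=0 W=1
Step 7 [EW]: N:wait,E:empty,S:wait,W:car7-GO | queues: N=0 E=0 S=0 W=0

N: empty
E: empty
S: empty
W: empty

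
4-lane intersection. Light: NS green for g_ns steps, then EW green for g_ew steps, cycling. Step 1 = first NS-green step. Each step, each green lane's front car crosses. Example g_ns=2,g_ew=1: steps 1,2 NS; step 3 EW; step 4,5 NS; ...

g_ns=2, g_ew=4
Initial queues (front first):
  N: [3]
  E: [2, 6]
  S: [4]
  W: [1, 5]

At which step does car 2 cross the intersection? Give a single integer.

Step 1 [NS]: N:car3-GO,E:wait,S:car4-GO,W:wait | queues: N=0 E=2 S=0 W=2
Step 2 [NS]: N:empty,E:wait,S:empty,W:wait | queues: N=0 E=2 S=0 W=2
Step 3 [EW]: N:wait,E:car2-GO,S:wait,W:car1-GO | queues: N=0 E=1 S=0 W=1
Step 4 [EW]: N:wait,E:car6-GO,S:wait,W:car5-GO | queues: N=0 E=0 S=0 W=0
Car 2 crosses at step 3

3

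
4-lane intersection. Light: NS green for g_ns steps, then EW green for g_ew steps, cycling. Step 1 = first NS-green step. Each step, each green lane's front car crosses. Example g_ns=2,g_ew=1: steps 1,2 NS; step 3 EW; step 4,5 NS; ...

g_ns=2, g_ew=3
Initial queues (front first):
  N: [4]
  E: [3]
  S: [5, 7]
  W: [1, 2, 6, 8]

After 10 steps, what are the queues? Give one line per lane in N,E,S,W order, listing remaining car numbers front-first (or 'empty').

Step 1 [NS]: N:car4-GO,E:wait,S:car5-GO,W:wait | queues: N=0 E=1 S=1 W=4
Step 2 [NS]: N:empty,E:wait,S:car7-GO,W:wait | queues: N=0 E=1 S=0 W=4
Step 3 [EW]: N:wait,E:car3-GO,S:wait,W:car1-GO | queues: N=0 E=0 S=0 W=3
Step 4 [EW]: N:wait,E:empty,S:wait,W:car2-GO | queues: N=0 E=0 S=0 W=2
Step 5 [EW]: N:wait,E:empty,S:wait,W:car6-GO | queues: N=0 E=0 S=0 W=1
Step 6 [NS]: N:empty,E:wait,S:empty,W:wait | queues: N=0 E=0 S=0 W=1
Step 7 [NS]: N:empty,E:wait,S:empty,W:wait | queues: N=0 E=0 S=0 W=1
Step 8 [EW]: N:wait,E:empty,S:wait,W:car8-GO | queues: N=0 E=0 S=0 W=0

N: empty
E: empty
S: empty
W: empty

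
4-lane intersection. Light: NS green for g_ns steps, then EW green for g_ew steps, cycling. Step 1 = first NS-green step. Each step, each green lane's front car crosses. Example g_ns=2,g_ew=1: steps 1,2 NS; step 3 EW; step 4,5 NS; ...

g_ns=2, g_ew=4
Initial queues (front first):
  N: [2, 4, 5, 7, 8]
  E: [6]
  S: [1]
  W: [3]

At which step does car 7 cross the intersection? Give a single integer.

Step 1 [NS]: N:car2-GO,E:wait,S:car1-GO,W:wait | queues: N=4 E=1 S=0 W=1
Step 2 [NS]: N:car4-GO,E:wait,S:empty,W:wait | queues: N=3 E=1 S=0 W=1
Step 3 [EW]: N:wait,E:car6-GO,S:wait,W:car3-GO | queues: N=3 E=0 S=0 W=0
Step 4 [EW]: N:wait,E:empty,S:wait,W:empty | queues: N=3 E=0 S=0 W=0
Step 5 [EW]: N:wait,E:empty,S:wait,W:empty | queues: N=3 E=0 S=0 W=0
Step 6 [EW]: N:wait,E:empty,S:wait,W:empty | queues: N=3 E=0 S=0 W=0
Step 7 [NS]: N:car5-GO,E:wait,S:empty,W:wait | queues: N=2 E=0 S=0 W=0
Step 8 [NS]: N:car7-GO,E:wait,S:empty,W:wait | queues: N=1 E=0 S=0 W=0
Step 9 [EW]: N:wait,E:empty,S:wait,W:empty | queues: N=1 E=0 S=0 W=0
Step 10 [EW]: N:wait,E:empty,S:wait,W:empty | queues: N=1 E=0 S=0 W=0
Step 11 [EW]: N:wait,E:empty,S:wait,W:empty | queues: N=1 E=0 S=0 W=0
Step 12 [EW]: N:wait,E:empty,S:wait,W:empty | queues: N=1 E=0 S=0 W=0
Step 13 [NS]: N:car8-GO,E:wait,S:empty,W:wait | queues: N=0 E=0 S=0 W=0
Car 7 crosses at step 8

8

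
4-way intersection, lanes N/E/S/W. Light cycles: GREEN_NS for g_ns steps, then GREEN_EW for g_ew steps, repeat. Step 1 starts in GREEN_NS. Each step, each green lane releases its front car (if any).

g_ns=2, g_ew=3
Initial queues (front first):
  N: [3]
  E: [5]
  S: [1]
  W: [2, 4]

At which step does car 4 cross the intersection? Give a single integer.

Step 1 [NS]: N:car3-GO,E:wait,S:car1-GO,W:wait | queues: N=0 E=1 S=0 W=2
Step 2 [NS]: N:empty,E:wait,S:empty,W:wait | queues: N=0 E=1 S=0 W=2
Step 3 [EW]: N:wait,E:car5-GO,S:wait,W:car2-GO | queues: N=0 E=0 S=0 W=1
Step 4 [EW]: N:wait,E:empty,S:wait,W:car4-GO | queues: N=0 E=0 S=0 W=0
Car 4 crosses at step 4

4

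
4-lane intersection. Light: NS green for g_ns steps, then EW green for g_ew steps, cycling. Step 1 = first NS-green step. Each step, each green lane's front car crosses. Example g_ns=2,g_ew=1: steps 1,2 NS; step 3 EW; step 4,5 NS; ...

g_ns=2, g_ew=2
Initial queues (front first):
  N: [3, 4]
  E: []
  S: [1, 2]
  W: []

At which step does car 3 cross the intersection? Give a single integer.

Step 1 [NS]: N:car3-GO,E:wait,S:car1-GO,W:wait | queues: N=1 E=0 S=1 W=0
Step 2 [NS]: N:car4-GO,E:wait,S:car2-GO,W:wait | queues: N=0 E=0 S=0 W=0
Car 3 crosses at step 1

1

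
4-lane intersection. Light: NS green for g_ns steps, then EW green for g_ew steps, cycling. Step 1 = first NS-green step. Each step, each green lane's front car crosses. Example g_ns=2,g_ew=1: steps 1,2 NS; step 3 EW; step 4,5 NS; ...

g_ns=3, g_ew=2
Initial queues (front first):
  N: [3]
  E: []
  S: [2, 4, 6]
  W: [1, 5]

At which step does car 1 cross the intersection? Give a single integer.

Step 1 [NS]: N:car3-GO,E:wait,S:car2-GO,W:wait | queues: N=0 E=0 S=2 W=2
Step 2 [NS]: N:empty,E:wait,S:car4-GO,W:wait | queues: N=0 E=0 S=1 W=2
Step 3 [NS]: N:empty,E:wait,S:car6-GO,W:wait | queues: N=0 E=0 S=0 W=2
Step 4 [EW]: N:wait,E:empty,S:wait,W:car1-GO | queues: N=0 E=0 S=0 W=1
Step 5 [EW]: N:wait,E:empty,S:wait,W:car5-GO | queues: N=0 E=0 S=0 W=0
Car 1 crosses at step 4

4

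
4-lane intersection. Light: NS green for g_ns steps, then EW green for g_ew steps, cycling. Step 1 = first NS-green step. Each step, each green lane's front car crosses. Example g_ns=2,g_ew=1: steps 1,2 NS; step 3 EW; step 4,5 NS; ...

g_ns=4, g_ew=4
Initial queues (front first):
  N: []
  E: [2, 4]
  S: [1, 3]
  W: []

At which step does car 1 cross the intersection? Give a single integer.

Step 1 [NS]: N:empty,E:wait,S:car1-GO,W:wait | queues: N=0 E=2 S=1 W=0
Step 2 [NS]: N:empty,E:wait,S:car3-GO,W:wait | queues: N=0 E=2 S=0 W=0
Step 3 [NS]: N:empty,E:wait,S:empty,W:wait | queues: N=0 E=2 S=0 W=0
Step 4 [NS]: N:empty,E:wait,S:empty,W:wait | queues: N=0 E=2 S=0 W=0
Step 5 [EW]: N:wait,E:car2-GO,S:wait,W:empty | queues: N=0 E=1 S=0 W=0
Step 6 [EW]: N:wait,E:car4-GO,S:wait,W:empty | queues: N=0 E=0 S=0 W=0
Car 1 crosses at step 1

1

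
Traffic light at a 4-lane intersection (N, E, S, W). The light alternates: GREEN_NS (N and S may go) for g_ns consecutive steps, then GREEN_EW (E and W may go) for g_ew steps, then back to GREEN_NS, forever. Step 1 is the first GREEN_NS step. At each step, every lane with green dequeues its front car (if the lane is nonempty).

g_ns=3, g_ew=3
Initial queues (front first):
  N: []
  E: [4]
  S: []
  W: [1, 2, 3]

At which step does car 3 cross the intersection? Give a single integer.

Step 1 [NS]: N:empty,E:wait,S:empty,W:wait | queues: N=0 E=1 S=0 W=3
Step 2 [NS]: N:empty,E:wait,S:empty,W:wait | queues: N=0 E=1 S=0 W=3
Step 3 [NS]: N:empty,E:wait,S:empty,W:wait | queues: N=0 E=1 S=0 W=3
Step 4 [EW]: N:wait,E:car4-GO,S:wait,W:car1-GO | queues: N=0 E=0 S=0 W=2
Step 5 [EW]: N:wait,E:empty,S:wait,W:car2-GO | queues: N=0 E=0 S=0 W=1
Step 6 [EW]: N:wait,E:empty,S:wait,W:car3-GO | queues: N=0 E=0 S=0 W=0
Car 3 crosses at step 6

6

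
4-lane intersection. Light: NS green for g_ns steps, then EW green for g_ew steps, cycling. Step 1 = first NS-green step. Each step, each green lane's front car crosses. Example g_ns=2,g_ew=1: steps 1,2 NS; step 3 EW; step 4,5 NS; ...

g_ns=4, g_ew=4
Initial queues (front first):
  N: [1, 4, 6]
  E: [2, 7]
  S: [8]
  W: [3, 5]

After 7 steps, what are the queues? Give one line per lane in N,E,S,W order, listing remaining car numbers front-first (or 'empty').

Step 1 [NS]: N:car1-GO,E:wait,S:car8-GO,W:wait | queues: N=2 E=2 S=0 W=2
Step 2 [NS]: N:car4-GO,E:wait,S:empty,W:wait | queues: N=1 E=2 S=0 W=2
Step 3 [NS]: N:car6-GO,E:wait,S:empty,W:wait | queues: N=0 E=2 S=0 W=2
Step 4 [NS]: N:empty,E:wait,S:empty,W:wait | queues: N=0 E=2 S=0 W=2
Step 5 [EW]: N:wait,E:car2-GO,S:wait,W:car3-GO | queues: N=0 E=1 S=0 W=1
Step 6 [EW]: N:wait,E:car7-GO,S:wait,W:car5-GO | queues: N=0 E=0 S=0 W=0

N: empty
E: empty
S: empty
W: empty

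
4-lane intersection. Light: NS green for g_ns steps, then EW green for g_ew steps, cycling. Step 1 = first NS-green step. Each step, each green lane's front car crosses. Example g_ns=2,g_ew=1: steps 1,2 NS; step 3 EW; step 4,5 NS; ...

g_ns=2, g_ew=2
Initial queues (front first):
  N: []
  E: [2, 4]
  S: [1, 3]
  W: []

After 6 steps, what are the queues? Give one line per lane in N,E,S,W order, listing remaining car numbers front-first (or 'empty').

Step 1 [NS]: N:empty,E:wait,S:car1-GO,W:wait | queues: N=0 E=2 S=1 W=0
Step 2 [NS]: N:empty,E:wait,S:car3-GO,W:wait | queues: N=0 E=2 S=0 W=0
Step 3 [EW]: N:wait,E:car2-GO,S:wait,W:empty | queues: N=0 E=1 S=0 W=0
Step 4 [EW]: N:wait,E:car4-GO,S:wait,W:empty | queues: N=0 E=0 S=0 W=0

N: empty
E: empty
S: empty
W: empty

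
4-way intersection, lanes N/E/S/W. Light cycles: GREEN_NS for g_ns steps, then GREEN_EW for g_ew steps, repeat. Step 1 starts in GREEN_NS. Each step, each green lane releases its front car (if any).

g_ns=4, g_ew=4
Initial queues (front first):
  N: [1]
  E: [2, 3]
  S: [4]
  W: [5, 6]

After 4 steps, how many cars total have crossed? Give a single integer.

Answer: 2

Derivation:
Step 1 [NS]: N:car1-GO,E:wait,S:car4-GO,W:wait | queues: N=0 E=2 S=0 W=2
Step 2 [NS]: N:empty,E:wait,S:empty,W:wait | queues: N=0 E=2 S=0 W=2
Step 3 [NS]: N:empty,E:wait,S:empty,W:wait | queues: N=0 E=2 S=0 W=2
Step 4 [NS]: N:empty,E:wait,S:empty,W:wait | queues: N=0 E=2 S=0 W=2
Cars crossed by step 4: 2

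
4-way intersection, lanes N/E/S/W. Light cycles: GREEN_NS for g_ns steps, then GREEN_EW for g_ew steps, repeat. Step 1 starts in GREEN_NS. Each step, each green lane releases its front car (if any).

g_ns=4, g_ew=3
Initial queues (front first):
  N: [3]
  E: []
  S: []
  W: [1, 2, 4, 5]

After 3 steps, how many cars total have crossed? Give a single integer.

Step 1 [NS]: N:car3-GO,E:wait,S:empty,W:wait | queues: N=0 E=0 S=0 W=4
Step 2 [NS]: N:empty,E:wait,S:empty,W:wait | queues: N=0 E=0 S=0 W=4
Step 3 [NS]: N:empty,E:wait,S:empty,W:wait | queues: N=0 E=0 S=0 W=4
Cars crossed by step 3: 1

Answer: 1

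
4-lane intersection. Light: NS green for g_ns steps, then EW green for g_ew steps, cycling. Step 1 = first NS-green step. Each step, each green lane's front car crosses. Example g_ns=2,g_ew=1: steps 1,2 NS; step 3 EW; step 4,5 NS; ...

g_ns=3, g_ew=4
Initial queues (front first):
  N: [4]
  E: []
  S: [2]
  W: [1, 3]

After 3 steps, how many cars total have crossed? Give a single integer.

Answer: 2

Derivation:
Step 1 [NS]: N:car4-GO,E:wait,S:car2-GO,W:wait | queues: N=0 E=0 S=0 W=2
Step 2 [NS]: N:empty,E:wait,S:empty,W:wait | queues: N=0 E=0 S=0 W=2
Step 3 [NS]: N:empty,E:wait,S:empty,W:wait | queues: N=0 E=0 S=0 W=2
Cars crossed by step 3: 2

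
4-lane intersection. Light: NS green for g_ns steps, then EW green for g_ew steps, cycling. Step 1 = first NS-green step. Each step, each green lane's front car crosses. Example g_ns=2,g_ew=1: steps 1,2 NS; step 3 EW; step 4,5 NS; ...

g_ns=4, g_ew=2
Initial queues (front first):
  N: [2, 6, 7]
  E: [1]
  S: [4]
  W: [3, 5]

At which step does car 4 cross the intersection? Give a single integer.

Step 1 [NS]: N:car2-GO,E:wait,S:car4-GO,W:wait | queues: N=2 E=1 S=0 W=2
Step 2 [NS]: N:car6-GO,E:wait,S:empty,W:wait | queues: N=1 E=1 S=0 W=2
Step 3 [NS]: N:car7-GO,E:wait,S:empty,W:wait | queues: N=0 E=1 S=0 W=2
Step 4 [NS]: N:empty,E:wait,S:empty,W:wait | queues: N=0 E=1 S=0 W=2
Step 5 [EW]: N:wait,E:car1-GO,S:wait,W:car3-GO | queues: N=0 E=0 S=0 W=1
Step 6 [EW]: N:wait,E:empty,S:wait,W:car5-GO | queues: N=0 E=0 S=0 W=0
Car 4 crosses at step 1

1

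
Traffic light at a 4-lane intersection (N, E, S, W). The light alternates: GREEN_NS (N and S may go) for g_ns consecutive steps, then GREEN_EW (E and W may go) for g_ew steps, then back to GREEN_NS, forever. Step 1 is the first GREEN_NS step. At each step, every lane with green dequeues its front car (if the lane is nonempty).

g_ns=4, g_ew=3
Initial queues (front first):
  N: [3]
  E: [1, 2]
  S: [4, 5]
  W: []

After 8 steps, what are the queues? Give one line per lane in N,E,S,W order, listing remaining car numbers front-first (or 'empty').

Step 1 [NS]: N:car3-GO,E:wait,S:car4-GO,W:wait | queues: N=0 E=2 S=1 W=0
Step 2 [NS]: N:empty,E:wait,S:car5-GO,W:wait | queues: N=0 E=2 S=0 W=0
Step 3 [NS]: N:empty,E:wait,S:empty,W:wait | queues: N=0 E=2 S=0 W=0
Step 4 [NS]: N:empty,E:wait,S:empty,W:wait | queues: N=0 E=2 S=0 W=0
Step 5 [EW]: N:wait,E:car1-GO,S:wait,W:empty | queues: N=0 E=1 S=0 W=0
Step 6 [EW]: N:wait,E:car2-GO,S:wait,W:empty | queues: N=0 E=0 S=0 W=0

N: empty
E: empty
S: empty
W: empty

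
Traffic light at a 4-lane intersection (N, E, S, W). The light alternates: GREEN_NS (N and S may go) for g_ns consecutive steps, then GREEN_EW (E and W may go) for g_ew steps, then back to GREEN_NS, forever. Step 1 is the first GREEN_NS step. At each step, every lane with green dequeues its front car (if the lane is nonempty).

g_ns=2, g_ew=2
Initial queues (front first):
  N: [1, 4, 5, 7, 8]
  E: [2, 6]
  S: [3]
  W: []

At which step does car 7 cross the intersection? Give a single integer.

Step 1 [NS]: N:car1-GO,E:wait,S:car3-GO,W:wait | queues: N=4 E=2 S=0 W=0
Step 2 [NS]: N:car4-GO,E:wait,S:empty,W:wait | queues: N=3 E=2 S=0 W=0
Step 3 [EW]: N:wait,E:car2-GO,S:wait,W:empty | queues: N=3 E=1 S=0 W=0
Step 4 [EW]: N:wait,E:car6-GO,S:wait,W:empty | queues: N=3 E=0 S=0 W=0
Step 5 [NS]: N:car5-GO,E:wait,S:empty,W:wait | queues: N=2 E=0 S=0 W=0
Step 6 [NS]: N:car7-GO,E:wait,S:empty,W:wait | queues: N=1 E=0 S=0 W=0
Step 7 [EW]: N:wait,E:empty,S:wait,W:empty | queues: N=1 E=0 S=0 W=0
Step 8 [EW]: N:wait,E:empty,S:wait,W:empty | queues: N=1 E=0 S=0 W=0
Step 9 [NS]: N:car8-GO,E:wait,S:empty,W:wait | queues: N=0 E=0 S=0 W=0
Car 7 crosses at step 6

6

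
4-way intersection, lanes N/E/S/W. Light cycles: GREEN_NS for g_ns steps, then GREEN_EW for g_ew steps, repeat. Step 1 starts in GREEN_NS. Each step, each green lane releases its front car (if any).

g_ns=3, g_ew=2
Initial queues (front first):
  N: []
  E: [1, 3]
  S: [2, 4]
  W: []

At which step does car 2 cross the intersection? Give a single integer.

Step 1 [NS]: N:empty,E:wait,S:car2-GO,W:wait | queues: N=0 E=2 S=1 W=0
Step 2 [NS]: N:empty,E:wait,S:car4-GO,W:wait | queues: N=0 E=2 S=0 W=0
Step 3 [NS]: N:empty,E:wait,S:empty,W:wait | queues: N=0 E=2 S=0 W=0
Step 4 [EW]: N:wait,E:car1-GO,S:wait,W:empty | queues: N=0 E=1 S=0 W=0
Step 5 [EW]: N:wait,E:car3-GO,S:wait,W:empty | queues: N=0 E=0 S=0 W=0
Car 2 crosses at step 1

1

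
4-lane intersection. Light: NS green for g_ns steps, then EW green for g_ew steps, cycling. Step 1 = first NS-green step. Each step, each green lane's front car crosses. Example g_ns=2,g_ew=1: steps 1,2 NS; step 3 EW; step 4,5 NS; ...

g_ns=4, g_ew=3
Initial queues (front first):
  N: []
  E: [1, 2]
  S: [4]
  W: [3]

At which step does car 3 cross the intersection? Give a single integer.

Step 1 [NS]: N:empty,E:wait,S:car4-GO,W:wait | queues: N=0 E=2 S=0 W=1
Step 2 [NS]: N:empty,E:wait,S:empty,W:wait | queues: N=0 E=2 S=0 W=1
Step 3 [NS]: N:empty,E:wait,S:empty,W:wait | queues: N=0 E=2 S=0 W=1
Step 4 [NS]: N:empty,E:wait,S:empty,W:wait | queues: N=0 E=2 S=0 W=1
Step 5 [EW]: N:wait,E:car1-GO,S:wait,W:car3-GO | queues: N=0 E=1 S=0 W=0
Step 6 [EW]: N:wait,E:car2-GO,S:wait,W:empty | queues: N=0 E=0 S=0 W=0
Car 3 crosses at step 5

5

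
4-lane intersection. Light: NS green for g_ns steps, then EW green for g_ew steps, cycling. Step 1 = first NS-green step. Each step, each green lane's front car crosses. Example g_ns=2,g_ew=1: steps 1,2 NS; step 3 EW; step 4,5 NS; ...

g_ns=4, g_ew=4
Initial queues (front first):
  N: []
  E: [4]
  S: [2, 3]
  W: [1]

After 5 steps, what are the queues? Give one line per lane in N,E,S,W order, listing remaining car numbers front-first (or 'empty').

Step 1 [NS]: N:empty,E:wait,S:car2-GO,W:wait | queues: N=0 E=1 S=1 W=1
Step 2 [NS]: N:empty,E:wait,S:car3-GO,W:wait | queues: N=0 E=1 S=0 W=1
Step 3 [NS]: N:empty,E:wait,S:empty,W:wait | queues: N=0 E=1 S=0 W=1
Step 4 [NS]: N:empty,E:wait,S:empty,W:wait | queues: N=0 E=1 S=0 W=1
Step 5 [EW]: N:wait,E:car4-GO,S:wait,W:car1-GO | queues: N=0 E=0 S=0 W=0

N: empty
E: empty
S: empty
W: empty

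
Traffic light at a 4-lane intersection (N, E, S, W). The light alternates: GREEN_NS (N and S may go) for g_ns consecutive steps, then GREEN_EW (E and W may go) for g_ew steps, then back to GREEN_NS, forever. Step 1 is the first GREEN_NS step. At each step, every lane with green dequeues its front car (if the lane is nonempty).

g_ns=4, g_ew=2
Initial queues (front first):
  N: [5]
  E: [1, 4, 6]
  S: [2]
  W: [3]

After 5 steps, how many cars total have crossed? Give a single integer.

Answer: 4

Derivation:
Step 1 [NS]: N:car5-GO,E:wait,S:car2-GO,W:wait | queues: N=0 E=3 S=0 W=1
Step 2 [NS]: N:empty,E:wait,S:empty,W:wait | queues: N=0 E=3 S=0 W=1
Step 3 [NS]: N:empty,E:wait,S:empty,W:wait | queues: N=0 E=3 S=0 W=1
Step 4 [NS]: N:empty,E:wait,S:empty,W:wait | queues: N=0 E=3 S=0 W=1
Step 5 [EW]: N:wait,E:car1-GO,S:wait,W:car3-GO | queues: N=0 E=2 S=0 W=0
Cars crossed by step 5: 4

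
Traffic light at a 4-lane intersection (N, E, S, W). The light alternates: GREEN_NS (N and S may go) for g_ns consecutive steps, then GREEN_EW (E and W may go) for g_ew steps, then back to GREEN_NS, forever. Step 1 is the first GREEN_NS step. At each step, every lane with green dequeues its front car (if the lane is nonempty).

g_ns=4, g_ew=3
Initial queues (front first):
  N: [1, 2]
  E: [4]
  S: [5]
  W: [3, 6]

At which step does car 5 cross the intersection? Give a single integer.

Step 1 [NS]: N:car1-GO,E:wait,S:car5-GO,W:wait | queues: N=1 E=1 S=0 W=2
Step 2 [NS]: N:car2-GO,E:wait,S:empty,W:wait | queues: N=0 E=1 S=0 W=2
Step 3 [NS]: N:empty,E:wait,S:empty,W:wait | queues: N=0 E=1 S=0 W=2
Step 4 [NS]: N:empty,E:wait,S:empty,W:wait | queues: N=0 E=1 S=0 W=2
Step 5 [EW]: N:wait,E:car4-GO,S:wait,W:car3-GO | queues: N=0 E=0 S=0 W=1
Step 6 [EW]: N:wait,E:empty,S:wait,W:car6-GO | queues: N=0 E=0 S=0 W=0
Car 5 crosses at step 1

1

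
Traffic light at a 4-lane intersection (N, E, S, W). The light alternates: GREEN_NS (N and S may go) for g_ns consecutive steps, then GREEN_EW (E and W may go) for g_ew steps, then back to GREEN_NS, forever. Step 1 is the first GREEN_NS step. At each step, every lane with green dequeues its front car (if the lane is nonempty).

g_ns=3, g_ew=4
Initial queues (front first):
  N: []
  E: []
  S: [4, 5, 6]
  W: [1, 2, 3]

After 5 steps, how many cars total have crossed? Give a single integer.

Answer: 5

Derivation:
Step 1 [NS]: N:empty,E:wait,S:car4-GO,W:wait | queues: N=0 E=0 S=2 W=3
Step 2 [NS]: N:empty,E:wait,S:car5-GO,W:wait | queues: N=0 E=0 S=1 W=3
Step 3 [NS]: N:empty,E:wait,S:car6-GO,W:wait | queues: N=0 E=0 S=0 W=3
Step 4 [EW]: N:wait,E:empty,S:wait,W:car1-GO | queues: N=0 E=0 S=0 W=2
Step 5 [EW]: N:wait,E:empty,S:wait,W:car2-GO | queues: N=0 E=0 S=0 W=1
Cars crossed by step 5: 5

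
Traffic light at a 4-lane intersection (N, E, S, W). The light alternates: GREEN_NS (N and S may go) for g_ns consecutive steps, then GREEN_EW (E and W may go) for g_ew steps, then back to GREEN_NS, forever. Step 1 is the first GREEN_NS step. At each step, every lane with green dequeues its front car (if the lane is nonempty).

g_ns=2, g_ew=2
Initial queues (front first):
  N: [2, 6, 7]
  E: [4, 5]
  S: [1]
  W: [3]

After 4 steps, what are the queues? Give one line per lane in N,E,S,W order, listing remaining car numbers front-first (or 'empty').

Step 1 [NS]: N:car2-GO,E:wait,S:car1-GO,W:wait | queues: N=2 E=2 S=0 W=1
Step 2 [NS]: N:car6-GO,E:wait,S:empty,W:wait | queues: N=1 E=2 S=0 W=1
Step 3 [EW]: N:wait,E:car4-GO,S:wait,W:car3-GO | queues: N=1 E=1 S=0 W=0
Step 4 [EW]: N:wait,E:car5-GO,S:wait,W:empty | queues: N=1 E=0 S=0 W=0

N: 7
E: empty
S: empty
W: empty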